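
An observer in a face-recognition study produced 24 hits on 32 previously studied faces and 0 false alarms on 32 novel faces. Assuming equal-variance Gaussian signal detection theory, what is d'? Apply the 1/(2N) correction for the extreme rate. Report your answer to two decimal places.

d' = 2.83

The false-alarm rate is 0/32 = 0, so apply the 1/(2N) correction: FA → 1/(2·32) = 0.01562.
z(H) = z(0.75000) = 0.674
z(FA) = z(0.01562) = -2.154
d' = 0.674 − (-2.154) = 2.828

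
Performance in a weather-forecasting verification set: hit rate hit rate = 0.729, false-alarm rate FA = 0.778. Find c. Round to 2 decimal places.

z(H) = z(0.729) = 0.6098
z(FA) = z(0.778) = 0.7655
c = −½·[z(H) + z(FA)] = −0.5 × (0.6098 + 0.7655) = -0.68765
c < 0: the forecaster has a liberal response bias.

c = -0.69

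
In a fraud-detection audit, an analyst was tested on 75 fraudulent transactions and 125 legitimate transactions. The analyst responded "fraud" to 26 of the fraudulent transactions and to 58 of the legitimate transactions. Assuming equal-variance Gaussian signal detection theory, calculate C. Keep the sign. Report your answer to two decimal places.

C = 0.24

H = 26/75 = 0.3467
FA = 58/125 = 0.4640
Φ⁻¹(0.3467) = -0.3942, Φ⁻¹(0.4640) = -0.0904
c = −½·[z(H) + z(FA)] = −0.5 × (-0.3942 + (-0.0904)) = 0.2423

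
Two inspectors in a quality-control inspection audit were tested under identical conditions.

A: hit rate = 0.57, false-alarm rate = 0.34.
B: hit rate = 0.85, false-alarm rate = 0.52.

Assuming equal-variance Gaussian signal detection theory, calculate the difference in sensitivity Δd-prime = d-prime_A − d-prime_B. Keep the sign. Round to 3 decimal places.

Δd-prime = -0.397

A: z(0.57) = 0.1764, z(0.34) = -0.4125, d' = 0.5889
B: z(0.85) = 1.0364, z(0.52) = 0.0502, d' = 0.9862
Δd' = d'_A − d'_B = 0.5889 − 0.9862 = -0.3973
B has the higher sensitivity.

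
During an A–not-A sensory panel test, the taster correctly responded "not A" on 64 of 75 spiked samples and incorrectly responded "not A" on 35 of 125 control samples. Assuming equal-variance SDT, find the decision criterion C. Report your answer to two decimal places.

H = 64/75 = 0.8533
FA = 35/125 = 0.2800
z(H) = 1.0507
z(FA) = -0.5828
c = −½·[z(H) + z(FA)] = −0.5 × (1.0507 + (-0.5828)) = -0.23395
c < 0: the taster has a liberal response bias.

C = -0.23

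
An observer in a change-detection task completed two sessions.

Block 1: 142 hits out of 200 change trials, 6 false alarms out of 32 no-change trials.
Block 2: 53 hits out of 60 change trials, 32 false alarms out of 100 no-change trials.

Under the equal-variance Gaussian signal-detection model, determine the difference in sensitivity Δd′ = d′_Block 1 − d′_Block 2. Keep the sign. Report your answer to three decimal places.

Block 1: z(0.7100) = 0.5534, z(0.1875) = -0.8871, d' = 1.4405
Block 2: z(0.8833) = 1.1916, z(0.3200) = -0.4677, d' = 1.6593
Δd' = d'_Block 1 − d'_Block 2 = 1.4405 − 1.6593 = -0.2188
Block 2 has the higher sensitivity.

Δd′ = -0.219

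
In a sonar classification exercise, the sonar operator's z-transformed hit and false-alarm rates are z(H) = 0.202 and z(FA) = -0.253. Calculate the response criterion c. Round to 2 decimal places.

c = 0.03

c = −½·[z(H) + z(FA)] = −½·(0.202 + (-0.253)) = 0.0255
c > 0: the sonar operator has a conservative response bias.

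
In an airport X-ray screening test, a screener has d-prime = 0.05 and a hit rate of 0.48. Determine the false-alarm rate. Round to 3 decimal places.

false-alarm rate = 0.460

z(hit rate) = z(0.48) = -0.0502
z(FA) = z(H) − d' = -0.0502 − 0.05 = -0.1002
false-alarm rate = Φ(-0.1002) = 0.4601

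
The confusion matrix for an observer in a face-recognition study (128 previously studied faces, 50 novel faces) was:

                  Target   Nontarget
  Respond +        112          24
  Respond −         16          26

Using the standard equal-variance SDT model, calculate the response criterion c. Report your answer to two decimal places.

H = 112/128 = 0.8750
FA = 24/50 = 0.4800
z(H) = z(0.8750) = 1.150
z(FA) = z(0.4800) = -0.050
c = −½·[z(H) + z(FA)] = −0.5 × (1.150 + (-0.050)) = -0.550
c < 0: the observer has a liberal response bias.

c = -0.55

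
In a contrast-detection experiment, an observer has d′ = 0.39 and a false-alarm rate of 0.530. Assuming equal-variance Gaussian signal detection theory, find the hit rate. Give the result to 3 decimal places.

z(false-alarm rate) = z(0.530) = 0.0753
z(H) = z(FA) + d' = 0.0753 + 0.39 = 0.4653
hit rate = Φ(0.4653) = 0.6791

hit rate = 0.679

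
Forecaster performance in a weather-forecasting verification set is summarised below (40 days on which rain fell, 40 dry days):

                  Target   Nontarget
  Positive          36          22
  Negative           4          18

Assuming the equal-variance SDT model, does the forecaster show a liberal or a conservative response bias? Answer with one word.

z(H) = 1.282, z(FA) = 0.126
c = −½·(z(H) + z(FA)) = -0.704
c < 0 → liberal criterion (biased toward responding “yes”).

liberal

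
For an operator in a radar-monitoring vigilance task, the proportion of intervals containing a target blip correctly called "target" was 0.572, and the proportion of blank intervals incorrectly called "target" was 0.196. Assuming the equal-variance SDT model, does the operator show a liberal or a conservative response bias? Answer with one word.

z(H) = 0.181, z(FA) = -0.856
c = −½·(z(H) + z(FA)) = 0.3375
c > 0 → conservative criterion (biased toward responding “no”).

conservative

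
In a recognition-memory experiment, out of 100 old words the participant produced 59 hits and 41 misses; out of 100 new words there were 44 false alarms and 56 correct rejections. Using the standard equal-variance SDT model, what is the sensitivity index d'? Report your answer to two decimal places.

d' = 0.38

H = 59/100 = 0.5900
FA = 44/100 = 0.4400
z(H) = 0.2275
z(FA) = -0.1510
d' = z(H) − z(FA) = 0.2275 − (-0.1510) = 0.3785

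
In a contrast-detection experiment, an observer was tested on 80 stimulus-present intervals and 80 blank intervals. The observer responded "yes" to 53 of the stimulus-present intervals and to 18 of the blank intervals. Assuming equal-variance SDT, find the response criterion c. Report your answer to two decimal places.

H = 53/80 = 0.6625
FA = 18/80 = 0.2250
z(0.6625) = 0.419, z(0.2250) = -0.755
c = −½·[z(H) + z(FA)] = −0.5 × (0.419 + (-0.755)) = 0.168
c > 0: the observer has a conservative response bias.

c = 0.17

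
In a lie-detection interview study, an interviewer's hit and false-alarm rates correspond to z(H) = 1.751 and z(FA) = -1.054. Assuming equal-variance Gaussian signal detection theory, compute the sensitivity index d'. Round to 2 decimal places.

d' = z(H) − z(FA) = 1.751 − (-1.054) = 2.805

d' = 2.81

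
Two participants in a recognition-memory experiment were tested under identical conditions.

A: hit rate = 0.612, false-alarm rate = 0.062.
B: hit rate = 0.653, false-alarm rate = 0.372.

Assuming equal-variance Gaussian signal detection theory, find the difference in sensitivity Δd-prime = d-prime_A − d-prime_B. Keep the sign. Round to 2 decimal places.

Δd-prime = 1.10

A: z(0.612) = 0.285, z(0.062) = -1.538, d' = 1.823
B: z(0.653) = 0.393, z(0.372) = -0.327, d' = 0.720
Δd' = d'_A − d'_B = 1.823 − 0.720 = 1.103
A has the higher sensitivity.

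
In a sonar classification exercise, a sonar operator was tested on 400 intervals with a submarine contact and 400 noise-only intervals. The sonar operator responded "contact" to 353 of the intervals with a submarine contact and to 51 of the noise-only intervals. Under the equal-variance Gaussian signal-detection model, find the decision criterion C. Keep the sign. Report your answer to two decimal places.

H = 353/400 = 0.8825
FA = 51/400 = 0.1275
z(H) = z(0.8825) = 1.1876
z(FA) = z(0.1275) = -1.1383
c = −½·[z(H) + z(FA)] = −0.5 × (1.1876 + (-1.1383)) = -0.02465

C = -0.02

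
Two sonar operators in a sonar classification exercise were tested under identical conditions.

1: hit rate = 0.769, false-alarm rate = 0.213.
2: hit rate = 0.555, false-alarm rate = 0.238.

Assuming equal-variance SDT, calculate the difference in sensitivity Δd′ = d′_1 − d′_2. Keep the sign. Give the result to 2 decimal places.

Δd′ = 0.68

1: z(0.769) = 0.736, z(0.213) = -0.796, d' = 1.532
2: z(0.555) = 0.138, z(0.238) = -0.713, d' = 0.851
Δd' = d'_1 − d'_2 = 1.532 − 0.851 = 0.681
1 has the higher sensitivity.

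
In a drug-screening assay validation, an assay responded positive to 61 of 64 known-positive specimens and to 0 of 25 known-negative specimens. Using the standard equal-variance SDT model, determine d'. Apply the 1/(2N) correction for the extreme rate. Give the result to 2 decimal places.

d' = 3.73

The false-alarm rate is 0/25 = 0, so apply the 1/(2N) correction: FA → 1/(2·25) = 0.02000.
z(H) = z(0.95312) = 1.676
z(FA) = z(0.02000) = -2.054
d' = 1.676 − (-2.054) = 3.730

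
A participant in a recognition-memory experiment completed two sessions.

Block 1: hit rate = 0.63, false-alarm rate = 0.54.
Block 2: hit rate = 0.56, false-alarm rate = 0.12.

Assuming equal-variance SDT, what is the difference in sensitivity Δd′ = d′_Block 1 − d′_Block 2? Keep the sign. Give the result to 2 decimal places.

Δd′ = -1.09

Block 1: z(0.63) = 0.332, z(0.54) = 0.100, d' = 0.232
Block 2: z(0.56) = 0.151, z(0.12) = -1.175, d' = 1.326
Δd' = d'_Block 1 − d'_Block 2 = 0.232 − 1.326 = -1.094
Block 2 has the higher sensitivity.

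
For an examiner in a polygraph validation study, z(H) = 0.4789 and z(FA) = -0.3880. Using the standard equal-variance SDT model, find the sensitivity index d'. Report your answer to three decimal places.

d' = z(H) − z(FA) = 0.4789 − (-0.3880) = 0.8669

d' = 0.867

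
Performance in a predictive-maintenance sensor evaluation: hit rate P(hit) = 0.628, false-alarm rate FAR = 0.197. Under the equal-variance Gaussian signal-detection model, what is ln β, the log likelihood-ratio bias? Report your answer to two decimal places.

ln β = 0.31

z(0.628) = 0.327, z(0.197) = -0.852
ln β = −½·[z(H)² − z(FA)²] = −0.5 × (0.107 − 0.726) = 0.3095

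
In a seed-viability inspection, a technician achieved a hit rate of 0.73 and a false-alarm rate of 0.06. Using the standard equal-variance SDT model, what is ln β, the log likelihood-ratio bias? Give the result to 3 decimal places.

ln β = 1.021

z(H) = 0.6128
z(FA) = -1.5548
ln β = −½·[z(H)² − z(FA)²] = −0.5 × (0.3755 − 2.4174) = 1.02095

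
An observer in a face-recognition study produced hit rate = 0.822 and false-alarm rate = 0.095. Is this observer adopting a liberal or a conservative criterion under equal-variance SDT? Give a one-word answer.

z(H) = 0.923, z(FA) = -1.311
c = −½·(z(H) + z(FA)) = 0.194
c > 0 → conservative criterion (biased toward responding “no”).

conservative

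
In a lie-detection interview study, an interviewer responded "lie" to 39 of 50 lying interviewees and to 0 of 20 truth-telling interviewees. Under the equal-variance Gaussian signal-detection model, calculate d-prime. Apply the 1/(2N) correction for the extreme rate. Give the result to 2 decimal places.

d-prime = 2.73

The false-alarm rate is 0/20 = 0, so apply the 1/(2N) correction: FA → 1/(2·20) = 0.02500.
z(H) = z(0.78000) = 0.772
z(FA) = z(0.02500) = -1.960
d' = 0.772 − (-1.960) = 2.732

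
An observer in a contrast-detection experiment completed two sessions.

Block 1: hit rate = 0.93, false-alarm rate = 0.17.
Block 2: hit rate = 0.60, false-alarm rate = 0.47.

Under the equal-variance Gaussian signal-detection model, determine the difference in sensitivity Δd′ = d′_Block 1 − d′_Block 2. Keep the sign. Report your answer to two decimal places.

Block 1: z(0.93) = 1.476, z(0.17) = -0.954, d' = 2.430
Block 2: z(0.60) = 0.253, z(0.47) = -0.075, d' = 0.328
Δd' = d'_Block 1 − d'_Block 2 = 2.430 − 0.328 = 2.102
Block 1 has the higher sensitivity.

Δd′ = 2.10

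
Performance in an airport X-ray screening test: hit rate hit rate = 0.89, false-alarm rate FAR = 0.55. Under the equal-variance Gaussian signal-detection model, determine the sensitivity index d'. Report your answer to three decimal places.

Φ⁻¹(H) = 1.2265
Φ⁻¹(FA) = 0.1257
d' = z(H) − z(FA) = 1.2265 − 0.1257 = 1.1008

d' = 1.101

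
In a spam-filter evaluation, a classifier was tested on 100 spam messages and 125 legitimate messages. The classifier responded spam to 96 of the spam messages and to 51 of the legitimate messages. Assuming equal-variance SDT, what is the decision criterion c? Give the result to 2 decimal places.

H = 96/100 = 0.9600
FA = 51/125 = 0.4080
Φ⁻¹(0.9600) = 1.7507, Φ⁻¹(0.4080) = -0.2327
c = −½·[z(H) + z(FA)] = −0.5 × (1.7507 + (-0.2327)) = -0.7590
c < 0: the classifier has a liberal response bias.

c = -0.76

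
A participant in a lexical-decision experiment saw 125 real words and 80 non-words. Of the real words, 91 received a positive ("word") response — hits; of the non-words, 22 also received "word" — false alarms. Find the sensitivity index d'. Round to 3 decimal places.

H = 91/125 = 0.7280
FA = 22/80 = 0.2750
Φ⁻¹(0.7280) = 0.6068, Φ⁻¹(0.2750) = -0.5978
d' = z(H) − z(FA) = 0.6068 − (-0.5978) = 1.2046

d' = 1.205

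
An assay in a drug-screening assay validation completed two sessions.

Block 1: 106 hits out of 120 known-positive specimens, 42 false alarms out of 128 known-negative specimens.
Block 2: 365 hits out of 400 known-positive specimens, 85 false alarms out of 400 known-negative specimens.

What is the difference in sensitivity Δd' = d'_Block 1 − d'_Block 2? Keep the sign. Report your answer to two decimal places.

Block 1: z(0.8833) = 1.192, z(0.3281) = -0.445, d' = 1.637
Block 2: z(0.9125) = 1.356, z(0.2125) = -0.798, d' = 2.154
Δd' = d'_Block 1 − d'_Block 2 = 1.637 − 2.154 = -0.517
Block 2 has the higher sensitivity.

Δd' = -0.52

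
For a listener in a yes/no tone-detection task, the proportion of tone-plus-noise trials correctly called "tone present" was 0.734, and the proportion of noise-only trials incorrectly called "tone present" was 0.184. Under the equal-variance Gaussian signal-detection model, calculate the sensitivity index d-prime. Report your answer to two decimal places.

z(0.734) = 0.625, z(0.184) = -0.900
d' = z(H) − z(FA) = 0.625 − (-0.900) = 1.525

d-prime = 1.53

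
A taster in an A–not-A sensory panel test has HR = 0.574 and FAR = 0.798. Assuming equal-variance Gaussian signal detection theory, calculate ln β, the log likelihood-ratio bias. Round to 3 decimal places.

ln β = 0.331

z(H) = z(0.574) = 0.1866
z(FA) = z(0.798) = 0.8345
ln β = −½·[z(H)² − z(FA)²] = −0.5 × (0.0348 − 0.6964) = 0.3308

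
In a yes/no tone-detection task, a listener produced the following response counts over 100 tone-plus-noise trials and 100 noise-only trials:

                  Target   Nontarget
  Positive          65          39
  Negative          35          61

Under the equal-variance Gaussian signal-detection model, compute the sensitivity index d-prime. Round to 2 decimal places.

H = 65/100 = 0.6500
FA = 39/100 = 0.3900
Φ⁻¹(H) = 0.3853
Φ⁻¹(FA) = -0.2793
d' = z(H) − z(FA) = 0.3853 − (-0.2793) = 0.6646

d-prime = 0.66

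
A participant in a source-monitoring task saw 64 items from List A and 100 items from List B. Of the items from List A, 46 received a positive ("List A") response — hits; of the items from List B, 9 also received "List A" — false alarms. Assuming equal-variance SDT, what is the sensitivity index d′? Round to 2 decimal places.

d′ = 1.92

H = 46/64 = 0.7188
FA = 9/100 = 0.0900
z(H) = 0.5793
z(FA) = -1.3408
d' = z(H) − z(FA) = 0.5793 − (-1.3408) = 1.9201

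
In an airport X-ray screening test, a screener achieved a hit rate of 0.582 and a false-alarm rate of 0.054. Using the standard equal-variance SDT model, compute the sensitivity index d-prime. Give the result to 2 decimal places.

d-prime = 1.81

z(H) = 0.2070
z(FA) = -1.6072
d' = z(H) − z(FA) = 0.2070 − (-1.6072) = 1.8142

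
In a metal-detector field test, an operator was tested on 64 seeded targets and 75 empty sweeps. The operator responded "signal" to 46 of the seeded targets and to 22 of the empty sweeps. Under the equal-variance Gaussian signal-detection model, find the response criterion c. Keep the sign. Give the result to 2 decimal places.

c = -0.02

H = 46/64 = 0.7188
FA = 22/75 = 0.2933
Φ⁻¹(0.7188) = 0.5793, Φ⁻¹(0.2933) = -0.5438
c = −½·[z(H) + z(FA)] = −0.5 × (0.5793 + (-0.5438)) = -0.01775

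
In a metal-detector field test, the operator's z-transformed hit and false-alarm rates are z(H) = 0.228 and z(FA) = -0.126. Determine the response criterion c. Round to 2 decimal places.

c = -0.05

c = −½·[z(H) + z(FA)] = −½·(0.228 + (-0.126)) = -0.051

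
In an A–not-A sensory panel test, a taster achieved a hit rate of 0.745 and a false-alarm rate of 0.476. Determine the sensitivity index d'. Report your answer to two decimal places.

d' = 0.72

z(H) = z(0.745) = 0.659
z(FA) = z(0.476) = -0.060
d' = z(H) − z(FA) = 0.659 − (-0.060) = 0.719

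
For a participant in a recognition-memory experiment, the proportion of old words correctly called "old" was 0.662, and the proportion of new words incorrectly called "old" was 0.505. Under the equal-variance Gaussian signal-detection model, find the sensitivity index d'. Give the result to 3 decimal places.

d' = 0.405

z(H) = z(0.662) = 0.4179
z(FA) = z(0.505) = 0.0125
d' = z(H) − z(FA) = 0.4179 − 0.0125 = 0.4054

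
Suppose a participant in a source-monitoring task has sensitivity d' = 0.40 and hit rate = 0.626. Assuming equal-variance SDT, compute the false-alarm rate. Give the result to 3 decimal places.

z(hit rate) = z(0.626) = 0.3213
z(FA) = z(H) − d' = 0.3213 − 0.40 = -0.0787
false-alarm rate = Φ(-0.0787) = 0.4686

false-alarm rate = 0.469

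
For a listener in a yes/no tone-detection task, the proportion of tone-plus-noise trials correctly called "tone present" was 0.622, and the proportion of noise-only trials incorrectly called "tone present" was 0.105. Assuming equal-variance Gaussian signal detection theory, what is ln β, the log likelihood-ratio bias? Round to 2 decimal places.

ln β = 0.74

z(H) = z(0.622) = 0.311
z(FA) = z(0.105) = -1.254
ln β = −½·[z(H)² − z(FA)²] = −0.5 × (0.097 − 1.573) = 0.738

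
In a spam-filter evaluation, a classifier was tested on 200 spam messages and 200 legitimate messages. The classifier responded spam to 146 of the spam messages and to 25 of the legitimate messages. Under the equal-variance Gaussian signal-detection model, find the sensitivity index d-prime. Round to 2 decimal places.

d-prime = 1.76

H = 146/200 = 0.7300
FA = 25/200 = 0.1250
Φ⁻¹(0.7300) = 0.613, Φ⁻¹(0.1250) = -1.150
d' = z(H) − z(FA) = 0.613 − (-1.150) = 1.763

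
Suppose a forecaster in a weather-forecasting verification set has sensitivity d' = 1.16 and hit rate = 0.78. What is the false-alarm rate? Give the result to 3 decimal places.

false-alarm rate = 0.349

z(hit rate) = z(0.78) = 0.7722
z(FA) = z(H) − d' = 0.7722 − 1.16 = -0.3878
false-alarm rate = Φ(-0.3878) = 0.3491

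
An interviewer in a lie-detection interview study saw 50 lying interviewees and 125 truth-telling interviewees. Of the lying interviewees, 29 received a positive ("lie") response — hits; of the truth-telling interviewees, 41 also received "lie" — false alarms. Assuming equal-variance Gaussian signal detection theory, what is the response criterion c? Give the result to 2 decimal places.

H = 29/50 = 0.5800
FA = 41/125 = 0.3280
Φ⁻¹(H) = Φ⁻¹(0.5800) = 0.202
Φ⁻¹(FA) = Φ⁻¹(0.3280) = -0.445
c = −½·[z(H) + z(FA)] = −0.5 × (0.202 + (-0.445)) = 0.1215

c = 0.12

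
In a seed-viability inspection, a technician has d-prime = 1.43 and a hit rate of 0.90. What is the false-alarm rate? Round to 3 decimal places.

z(hit rate) = z(0.90) = 1.2816
z(FA) = z(H) − d' = 1.2816 − 1.43 = -0.1484
false-alarm rate = Φ(-0.1484) = 0.4410

false-alarm rate = 0.441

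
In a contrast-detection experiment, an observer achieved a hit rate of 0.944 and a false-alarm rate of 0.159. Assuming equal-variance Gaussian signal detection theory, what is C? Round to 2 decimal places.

C = -0.30

z(H) = z(0.944) = 1.589
z(FA) = z(0.159) = -0.999
c = −½·[z(H) + z(FA)] = −0.5 × (1.589 + (-0.999)) = -0.295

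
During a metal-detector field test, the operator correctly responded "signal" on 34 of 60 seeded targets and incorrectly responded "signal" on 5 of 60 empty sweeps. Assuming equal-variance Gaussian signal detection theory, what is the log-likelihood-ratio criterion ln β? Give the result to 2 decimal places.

ln β = 0.94

H = 34/60 = 0.5667
FA = 5/60 = 0.0833
z(0.5667) = 0.168, z(0.0833) = -1.383
ln β = −½·[z(H)² − z(FA)²] = −0.5 × (0.028 − 1.913) = 0.9425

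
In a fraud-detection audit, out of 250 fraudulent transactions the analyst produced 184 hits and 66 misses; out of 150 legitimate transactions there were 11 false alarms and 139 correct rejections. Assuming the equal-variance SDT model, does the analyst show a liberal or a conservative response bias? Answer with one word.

conservative

z(H) = 0.631, z(FA) = -1.451
c = −½·(z(H) + z(FA)) = 0.410
c > 0 → conservative criterion (biased toward responding “no”).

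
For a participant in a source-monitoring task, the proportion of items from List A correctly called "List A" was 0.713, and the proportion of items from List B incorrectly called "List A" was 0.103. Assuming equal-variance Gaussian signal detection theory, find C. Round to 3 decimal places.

C = 0.351

z(H) = 0.5622
z(FA) = -1.2646
c = −½·[z(H) + z(FA)] = −0.5 × (0.5622 + (-1.2646)) = 0.3512
c > 0: the participant has a conservative response bias.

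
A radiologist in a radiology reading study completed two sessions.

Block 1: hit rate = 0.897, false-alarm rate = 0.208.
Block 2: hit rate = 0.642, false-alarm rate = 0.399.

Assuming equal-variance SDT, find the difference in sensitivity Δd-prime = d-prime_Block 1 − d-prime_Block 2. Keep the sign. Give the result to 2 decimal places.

Δd-prime = 1.46

Block 1: z(0.897) = 1.265, z(0.208) = -0.813, d' = 2.078
Block 2: z(0.642) = 0.364, z(0.399) = -0.256, d' = 0.620
Δd' = d'_Block 1 − d'_Block 2 = 2.078 − 0.620 = 1.458
Block 1 has the higher sensitivity.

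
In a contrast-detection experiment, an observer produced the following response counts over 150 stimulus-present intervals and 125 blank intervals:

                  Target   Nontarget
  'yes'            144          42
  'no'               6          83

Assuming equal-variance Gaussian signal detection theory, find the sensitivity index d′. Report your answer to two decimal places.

H = 144/150 = 0.9600
FA = 42/125 = 0.3360
Φ⁻¹(H) = 1.7507
Φ⁻¹(FA) = -0.4234
d' = z(H) − z(FA) = 1.7507 − (-0.4234) = 2.1741

d′ = 2.17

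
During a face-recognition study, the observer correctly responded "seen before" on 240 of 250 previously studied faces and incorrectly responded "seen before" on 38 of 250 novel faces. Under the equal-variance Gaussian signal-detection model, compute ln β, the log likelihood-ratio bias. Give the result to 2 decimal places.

ln β = -1.00

H = 240/250 = 0.9600
FA = 38/250 = 0.1520
z(0.9600) = 1.751, z(0.1520) = -1.028
ln β = −½·[z(H)² − z(FA)²] = −0.5 × (3.066 − 1.057) = -1.0045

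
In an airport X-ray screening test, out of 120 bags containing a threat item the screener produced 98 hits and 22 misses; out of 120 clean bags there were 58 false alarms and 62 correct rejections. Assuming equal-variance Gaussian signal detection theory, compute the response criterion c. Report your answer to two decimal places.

H = 98/120 = 0.8167
FA = 58/120 = 0.4833
z(0.8167) = 0.9029, z(0.4833) = -0.0419
c = −½·[z(H) + z(FA)] = −0.5 × (0.9029 + (-0.0419)) = -0.4305
c < 0: the screener has a liberal response bias.

c = -0.43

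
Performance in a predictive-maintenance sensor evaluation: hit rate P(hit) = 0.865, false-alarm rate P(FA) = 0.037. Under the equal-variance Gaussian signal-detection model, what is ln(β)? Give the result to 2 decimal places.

z(H) = 1.103
z(FA) = -1.787
ln β = −½·[z(H)² − z(FA)²] = −0.5 × (1.217 − 3.193) = 0.988

ln β = 0.99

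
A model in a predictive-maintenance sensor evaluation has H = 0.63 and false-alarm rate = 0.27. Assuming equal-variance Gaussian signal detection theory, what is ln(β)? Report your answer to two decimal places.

ln β = 0.13

z(H) = z(0.63) = 0.332
z(FA) = z(0.27) = -0.613
ln β = −½·[z(H)² − z(FA)²] = −0.5 × (0.110 − 0.376) = 0.133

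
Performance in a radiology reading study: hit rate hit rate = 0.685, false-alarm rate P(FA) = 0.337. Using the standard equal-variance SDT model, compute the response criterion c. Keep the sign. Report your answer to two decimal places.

c = -0.03

z(0.685) = 0.4817, z(0.337) = -0.4207
c = −½·[z(H) + z(FA)] = −0.5 × (0.4817 + (-0.4207)) = -0.0305
c < 0: the radiologist has a liberal response bias.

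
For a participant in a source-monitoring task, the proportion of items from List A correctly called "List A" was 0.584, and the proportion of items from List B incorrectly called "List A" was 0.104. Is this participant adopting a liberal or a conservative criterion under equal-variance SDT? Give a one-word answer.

conservative

z(H) = 0.212, z(FA) = -1.259
c = −½·(z(H) + z(FA)) = 0.5235
c > 0 → conservative criterion (biased toward responding “no”).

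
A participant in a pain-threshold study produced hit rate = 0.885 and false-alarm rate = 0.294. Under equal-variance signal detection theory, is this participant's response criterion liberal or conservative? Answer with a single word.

z(H) = 1.200, z(FA) = -0.542
c = −½·(z(H) + z(FA)) = -0.329
c < 0 → liberal criterion (biased toward responding “yes”).

liberal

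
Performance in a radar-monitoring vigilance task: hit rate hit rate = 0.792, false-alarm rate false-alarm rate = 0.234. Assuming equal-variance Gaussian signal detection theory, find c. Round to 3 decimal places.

c = -0.044

z(0.792) = 0.8134, z(0.234) = -0.7257
c = −½·[z(H) + z(FA)] = −0.5 × (0.8134 + (-0.7257)) = -0.04385
c < 0: the operator has a liberal response bias.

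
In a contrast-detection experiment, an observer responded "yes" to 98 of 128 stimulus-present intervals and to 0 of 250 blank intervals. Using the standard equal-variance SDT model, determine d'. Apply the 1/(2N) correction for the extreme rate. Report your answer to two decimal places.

d' = 3.60

The false-alarm rate is 0/250 = 0, so apply the 1/(2N) correction: FA → 1/(2·250) = 0.00200.
z(H) = z(0.76562) = 0.724
z(FA) = z(0.00200) = -2.878
d' = 0.724 − (-2.878) = 3.602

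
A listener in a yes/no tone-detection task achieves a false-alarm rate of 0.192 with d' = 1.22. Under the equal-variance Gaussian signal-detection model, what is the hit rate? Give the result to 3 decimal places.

z(false-alarm rate) = z(0.192) = -0.8705
z(H) = z(FA) + d' = -0.8705 + 1.22 = 0.3495
hit rate = Φ(0.3495) = 0.6366

hit rate = 0.637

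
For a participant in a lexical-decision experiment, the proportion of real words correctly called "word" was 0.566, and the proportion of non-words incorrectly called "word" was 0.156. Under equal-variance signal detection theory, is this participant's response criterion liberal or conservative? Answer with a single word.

conservative

z(H) = 0.166, z(FA) = -1.011
c = −½·(z(H) + z(FA)) = 0.4225
c > 0 → conservative criterion (biased toward responding “no”).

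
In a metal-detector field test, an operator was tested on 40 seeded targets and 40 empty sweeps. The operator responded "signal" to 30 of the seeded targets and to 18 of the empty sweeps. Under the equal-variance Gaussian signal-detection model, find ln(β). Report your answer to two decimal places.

ln β = -0.22

H = 30/40 = 0.7500
FA = 18/40 = 0.4500
z(0.7500) = 0.674, z(0.4500) = -0.126
ln β = −½·[z(H)² − z(FA)²] = −0.5 × (0.454 − 0.016) = -0.219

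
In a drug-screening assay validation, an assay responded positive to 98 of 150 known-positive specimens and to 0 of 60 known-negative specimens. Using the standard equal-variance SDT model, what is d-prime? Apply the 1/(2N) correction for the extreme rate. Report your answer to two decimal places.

The false-alarm rate is 0/60 = 0, so apply the 1/(2N) correction: FA → 1/(2·60) = 0.00833.
z(H) = z(0.65333) = 0.394
z(FA) = z(0.00833) = -2.394
d' = 0.394 − (-2.394) = 2.788

d-prime = 2.79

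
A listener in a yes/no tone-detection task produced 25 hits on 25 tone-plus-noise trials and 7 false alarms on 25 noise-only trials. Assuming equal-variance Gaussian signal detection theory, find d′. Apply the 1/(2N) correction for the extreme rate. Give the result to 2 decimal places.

d′ = 2.64

The hit rate is 25/25 = 1, so apply the 1/(2N) correction: H → 1 − 1/(2·25) = 0.98000.
z(H) = z(0.98000) = 2.054
z(FA) = z(0.28000) = -0.583
d' = 2.054 − (-0.583) = 2.637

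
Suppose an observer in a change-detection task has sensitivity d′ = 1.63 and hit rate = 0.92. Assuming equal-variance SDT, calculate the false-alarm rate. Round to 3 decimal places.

z(hit rate) = z(0.92) = 1.4051
z(FA) = z(H) − d' = 1.4051 − 1.63 = -0.2249
false-alarm rate = Φ(-0.2249) = 0.4110

false-alarm rate = 0.411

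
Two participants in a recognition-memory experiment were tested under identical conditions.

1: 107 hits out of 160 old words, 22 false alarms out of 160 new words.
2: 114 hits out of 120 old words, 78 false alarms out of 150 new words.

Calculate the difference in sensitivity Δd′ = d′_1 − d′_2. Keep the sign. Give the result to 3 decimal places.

Δd′ = -0.067

1: z(0.6687) = 0.4363, z(0.1375) = -1.0916, d' = 1.5279
2: z(0.9500) = 1.6449, z(0.5200) = 0.0502, d' = 1.5947
Δd' = d'_1 − d'_2 = 1.5279 − 1.5947 = -0.0668
2 has the higher sensitivity.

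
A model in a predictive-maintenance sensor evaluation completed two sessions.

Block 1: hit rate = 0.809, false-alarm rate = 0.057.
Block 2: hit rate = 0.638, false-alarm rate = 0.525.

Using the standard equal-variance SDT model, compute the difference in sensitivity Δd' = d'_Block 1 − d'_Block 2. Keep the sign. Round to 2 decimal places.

Δd' = 2.16

Block 1: z(0.809) = 0.874, z(0.057) = -1.580, d' = 2.454
Block 2: z(0.638) = 0.353, z(0.525) = 0.063, d' = 0.290
Δd' = d'_Block 1 − d'_Block 2 = 2.454 − 0.290 = 2.164
Block 1 has the higher sensitivity.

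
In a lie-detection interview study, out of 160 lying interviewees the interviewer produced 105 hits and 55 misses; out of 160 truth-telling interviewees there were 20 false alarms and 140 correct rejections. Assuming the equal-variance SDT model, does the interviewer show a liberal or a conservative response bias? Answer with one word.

z(H) = 0.402, z(FA) = -1.150
c = −½·(z(H) + z(FA)) = 0.374
c > 0 → conservative criterion (biased toward responding “no”).

conservative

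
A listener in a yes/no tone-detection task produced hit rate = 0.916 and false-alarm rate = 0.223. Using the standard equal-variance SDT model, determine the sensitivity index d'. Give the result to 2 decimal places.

d' = 2.14

z(H) = z(0.916) = 1.379
z(FA) = z(0.223) = -0.762
d' = z(H) − z(FA) = 1.379 − (-0.762) = 2.141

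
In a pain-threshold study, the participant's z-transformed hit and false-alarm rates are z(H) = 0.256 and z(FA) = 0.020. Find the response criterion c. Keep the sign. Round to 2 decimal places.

c = -0.14

c = −½·[z(H) + z(FA)] = −½·(0.256 + 0.020) = -0.138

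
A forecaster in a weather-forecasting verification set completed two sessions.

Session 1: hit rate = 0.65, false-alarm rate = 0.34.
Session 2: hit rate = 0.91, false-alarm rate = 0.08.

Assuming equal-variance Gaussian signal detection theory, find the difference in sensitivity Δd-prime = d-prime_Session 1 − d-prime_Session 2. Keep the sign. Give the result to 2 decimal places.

Δd-prime = -1.95

Session 1: z(0.65) = 0.385, z(0.34) = -0.412, d' = 0.797
Session 2: z(0.91) = 1.341, z(0.08) = -1.405, d' = 2.746
Δd' = d'_Session 1 − d'_Session 2 = 0.797 − 2.746 = -1.949
Session 2 has the higher sensitivity.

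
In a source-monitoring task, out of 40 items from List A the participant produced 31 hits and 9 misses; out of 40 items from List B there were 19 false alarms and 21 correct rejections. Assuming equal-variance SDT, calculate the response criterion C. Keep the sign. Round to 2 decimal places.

C = -0.35

H = 31/40 = 0.7750
FA = 19/40 = 0.4750
z(H) = 0.755
z(FA) = -0.063
c = −½·[z(H) + z(FA)] = −0.5 × (0.755 + (-0.063)) = -0.346
c < 0: the participant has a liberal response bias.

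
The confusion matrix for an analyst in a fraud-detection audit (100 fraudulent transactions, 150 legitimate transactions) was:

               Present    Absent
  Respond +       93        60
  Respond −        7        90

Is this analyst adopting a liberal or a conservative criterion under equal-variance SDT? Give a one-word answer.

z(H) = 1.476, z(FA) = -0.253
c = −½·(z(H) + z(FA)) = -0.6115
c < 0 → liberal criterion (biased toward responding “yes”).

liberal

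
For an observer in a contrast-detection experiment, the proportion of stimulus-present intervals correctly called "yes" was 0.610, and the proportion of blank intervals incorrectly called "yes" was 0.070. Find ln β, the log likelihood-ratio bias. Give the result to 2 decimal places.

ln β = 1.05

Φ⁻¹(H) = 0.279
Φ⁻¹(FA) = -1.476
ln β = −½·[z(H)² − z(FA)²] = −0.5 × (0.078 − 2.179) = 1.0505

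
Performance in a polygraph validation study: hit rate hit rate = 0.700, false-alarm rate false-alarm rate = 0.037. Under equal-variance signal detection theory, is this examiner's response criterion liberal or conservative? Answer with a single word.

conservative

z(H) = 0.524, z(FA) = -1.787
c = −½·(z(H) + z(FA)) = 0.6315
c > 0 → conservative criterion (biased toward responding “no”).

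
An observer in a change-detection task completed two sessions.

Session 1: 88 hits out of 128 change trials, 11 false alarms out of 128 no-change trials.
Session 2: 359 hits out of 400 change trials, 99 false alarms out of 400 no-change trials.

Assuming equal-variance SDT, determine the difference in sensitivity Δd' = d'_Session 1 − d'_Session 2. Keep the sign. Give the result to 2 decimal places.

Session 1: z(0.6875) = 0.489, z(0.0859) = -1.366, d' = 1.855
Session 2: z(0.8975) = 1.267, z(0.2475) = -0.682, d' = 1.949
Δd' = d'_Session 1 − d'_Session 2 = 1.855 − 1.949 = -0.094
Session 2 has the higher sensitivity.

Δd' = -0.09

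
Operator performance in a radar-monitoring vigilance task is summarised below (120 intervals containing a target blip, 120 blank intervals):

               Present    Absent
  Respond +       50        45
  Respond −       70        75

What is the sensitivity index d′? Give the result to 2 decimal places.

H = 50/120 = 0.4167
FA = 45/120 = 0.3750
z(H) = -0.210
z(FA) = -0.319
d' = z(H) − z(FA) = -0.210 − (-0.319) = 0.109

d′ = 0.11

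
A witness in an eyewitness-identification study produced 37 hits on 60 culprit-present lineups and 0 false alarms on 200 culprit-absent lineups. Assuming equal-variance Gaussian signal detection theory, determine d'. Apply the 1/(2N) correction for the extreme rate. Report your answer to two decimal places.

d' = 3.10

The false-alarm rate is 0/200 = 0, so apply the 1/(2N) correction: FA → 1/(2·200) = 0.00250.
z(H) = z(0.61667) = 0.297
z(FA) = z(0.00250) = -2.807
d' = 0.297 − (-2.807) = 3.104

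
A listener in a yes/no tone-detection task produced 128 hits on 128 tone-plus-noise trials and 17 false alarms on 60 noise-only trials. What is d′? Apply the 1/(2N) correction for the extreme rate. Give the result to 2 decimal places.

d′ = 3.23

The hit rate is 128/128 = 1, so apply the 1/(2N) correction: H → 1 − 1/(2·128) = 0.99609.
z(H) = z(0.99609) = 2.660
z(FA) = z(0.28333) = -0.573
d' = 2.660 − (-0.573) = 3.233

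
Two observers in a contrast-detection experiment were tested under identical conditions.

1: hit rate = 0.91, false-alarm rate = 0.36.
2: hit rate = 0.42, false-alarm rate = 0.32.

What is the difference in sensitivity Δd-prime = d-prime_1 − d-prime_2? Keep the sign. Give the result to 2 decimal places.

1: z(0.91) = 1.341, z(0.36) = -0.358, d' = 1.699
2: z(0.42) = -0.202, z(0.32) = -0.468, d' = 0.266
Δd' = d'_1 − d'_2 = 1.699 − 0.266 = 1.433
1 has the higher sensitivity.

Δd-prime = 1.43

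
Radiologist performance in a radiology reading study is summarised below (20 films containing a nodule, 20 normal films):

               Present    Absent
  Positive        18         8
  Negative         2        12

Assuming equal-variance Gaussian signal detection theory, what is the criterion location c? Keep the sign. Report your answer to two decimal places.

c = -0.51

H = 18/20 = 0.9000
FA = 8/20 = 0.4000
z(H) = 1.282
z(FA) = -0.253
c = −½·[z(H) + z(FA)] = −0.5 × (1.282 + (-0.253)) = -0.5145
c < 0: the radiologist has a liberal response bias.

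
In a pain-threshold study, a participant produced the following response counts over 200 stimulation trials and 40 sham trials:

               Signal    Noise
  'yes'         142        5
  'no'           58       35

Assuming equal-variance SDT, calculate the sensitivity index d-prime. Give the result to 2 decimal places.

H = 142/200 = 0.7100
FA = 5/40 = 0.1250
z(H) = z(0.7100) = 0.553
z(FA) = z(0.1250) = -1.150
d' = z(H) − z(FA) = 0.553 − (-1.150) = 1.703

d-prime = 1.70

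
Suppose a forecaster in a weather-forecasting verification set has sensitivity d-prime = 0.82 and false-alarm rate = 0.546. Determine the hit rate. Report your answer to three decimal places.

hit rate = 0.825

z(false-alarm rate) = z(0.546) = 0.1156
z(H) = z(FA) + d' = 0.1156 + 0.82 = 0.9356
hit rate = Φ(0.9356) = 0.8253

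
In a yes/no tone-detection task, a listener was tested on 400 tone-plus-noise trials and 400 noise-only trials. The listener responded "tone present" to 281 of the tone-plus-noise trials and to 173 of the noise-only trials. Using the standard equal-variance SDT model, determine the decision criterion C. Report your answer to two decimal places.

C = -0.18

H = 281/400 = 0.7025
FA = 173/400 = 0.4325
z(H) = 0.532
z(FA) = -0.170
c = −½·[z(H) + z(FA)] = −0.5 × (0.532 + (-0.170)) = -0.181
c < 0: the listener has a liberal response bias.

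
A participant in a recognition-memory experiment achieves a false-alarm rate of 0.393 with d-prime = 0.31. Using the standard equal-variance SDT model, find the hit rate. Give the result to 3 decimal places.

hit rate = 0.515

z(false-alarm rate) = z(0.393) = -0.2715
z(H) = z(FA) + d' = -0.2715 + 0.31 = 0.0385
hit rate = Φ(0.0385) = 0.5154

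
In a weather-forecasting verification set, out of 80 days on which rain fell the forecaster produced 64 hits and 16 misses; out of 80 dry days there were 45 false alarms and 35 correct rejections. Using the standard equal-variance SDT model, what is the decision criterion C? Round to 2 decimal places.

C = -0.50

H = 64/80 = 0.8000
FA = 45/80 = 0.5625
z(H) = z(0.8000) = 0.8416
z(FA) = z(0.5625) = 0.1573
c = −½·[z(H) + z(FA)] = −0.5 × (0.8416 + 0.1573) = -0.49945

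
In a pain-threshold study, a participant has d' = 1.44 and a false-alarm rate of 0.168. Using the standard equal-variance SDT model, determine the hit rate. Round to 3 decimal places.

z(false-alarm rate) = z(0.168) = -0.9621
z(H) = z(FA) + d' = -0.9621 + 1.44 = 0.4779
hit rate = Φ(0.4779) = 0.6836

hit rate = 0.684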